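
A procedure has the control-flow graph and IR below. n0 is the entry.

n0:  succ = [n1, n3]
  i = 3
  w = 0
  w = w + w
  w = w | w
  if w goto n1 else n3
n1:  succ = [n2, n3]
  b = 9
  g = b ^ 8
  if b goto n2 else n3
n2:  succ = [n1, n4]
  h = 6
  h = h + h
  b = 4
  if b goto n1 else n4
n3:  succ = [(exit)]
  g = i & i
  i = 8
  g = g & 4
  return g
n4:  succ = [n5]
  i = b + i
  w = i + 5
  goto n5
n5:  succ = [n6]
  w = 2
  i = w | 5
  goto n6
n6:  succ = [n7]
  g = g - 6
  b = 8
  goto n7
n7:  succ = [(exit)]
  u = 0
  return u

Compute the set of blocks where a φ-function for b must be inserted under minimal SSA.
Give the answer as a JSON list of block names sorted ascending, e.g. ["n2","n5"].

Answer: ["n1", "n3"]

Working:
idom tree: n1←n0 n2←n1 n3←n0 n4←n2 n5←n4 n6←n5 n7←n6
Dom at joins:
  n1: preds {n0,n2}: {n0} ∩ {n0,n1,n2} = {n0}; idom=n0
  n3: preds {n0,n1}: {n0} ∩ {n0,n1} = {n0}; idom=n0

DF walk-up:
  join n1 pred n0: · stop@n0
  join n1 pred n2: n2→n1 stop@n0
  join n3 pred n0: · stop@n0
  join n3 pred n1: n1 stop@n0
  DF(n0)=∅
  DF(n1)={n1,n3}
  DF(n2)={n1}
  DF(n3)=∅
  DF(n4)=∅
  DF(n5)=∅
  DF(n6)=∅
  DF(n7)=∅

φ for b: defs {n1,n2,n6}
  DF⁺ = {n1,n3}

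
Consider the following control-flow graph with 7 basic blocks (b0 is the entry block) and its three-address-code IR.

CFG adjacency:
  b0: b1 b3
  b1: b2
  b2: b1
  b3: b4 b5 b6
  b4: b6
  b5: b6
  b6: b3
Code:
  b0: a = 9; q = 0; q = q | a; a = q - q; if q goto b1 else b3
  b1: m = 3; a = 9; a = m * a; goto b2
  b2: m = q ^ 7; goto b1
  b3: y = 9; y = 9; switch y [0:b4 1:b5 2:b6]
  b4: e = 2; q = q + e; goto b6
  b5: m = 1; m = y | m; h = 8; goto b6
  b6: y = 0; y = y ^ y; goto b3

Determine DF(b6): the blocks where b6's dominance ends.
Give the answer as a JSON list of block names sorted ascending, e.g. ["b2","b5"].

idom tree: b1←b0 b2←b1 b3←b0 b4←b3 b5←b3 b6←b3
Dom∩ at merges:
  b1: preds {b0,b2}: {b0} ∩ {b0,b1,b2} = {b0}; idom=b0
  b3: preds {b0,b6}: {b0} ∩ {b0,b3,b6} = {b0}; idom=b0
  b6: preds {b3,b4,b5}: {b0,b3} ∩ {b0,b3,b4} ∩ {b0,b3,b5} = {b0,b3}; idom=b3

DF derivation:
  b1←b0: walk · to b0
  b1←b2: walk b2→b1 to b0
  b3←b0: walk · to b0
  b3←b6: walk b6→b3 to b0
  b6←b3: walk · to b3
  b6←b4: walk b4 to b3
  b6←b5: walk b5 to b3
  b0: DF=∅
  b1: DF={b1}
  b2: DF={b1}
  b3: DF={b3}
  b4: DF={b6}
  b5: DF={b6}
  b6: DF={b3}

DF(b6) = ["b3"]

Answer: ["b3"]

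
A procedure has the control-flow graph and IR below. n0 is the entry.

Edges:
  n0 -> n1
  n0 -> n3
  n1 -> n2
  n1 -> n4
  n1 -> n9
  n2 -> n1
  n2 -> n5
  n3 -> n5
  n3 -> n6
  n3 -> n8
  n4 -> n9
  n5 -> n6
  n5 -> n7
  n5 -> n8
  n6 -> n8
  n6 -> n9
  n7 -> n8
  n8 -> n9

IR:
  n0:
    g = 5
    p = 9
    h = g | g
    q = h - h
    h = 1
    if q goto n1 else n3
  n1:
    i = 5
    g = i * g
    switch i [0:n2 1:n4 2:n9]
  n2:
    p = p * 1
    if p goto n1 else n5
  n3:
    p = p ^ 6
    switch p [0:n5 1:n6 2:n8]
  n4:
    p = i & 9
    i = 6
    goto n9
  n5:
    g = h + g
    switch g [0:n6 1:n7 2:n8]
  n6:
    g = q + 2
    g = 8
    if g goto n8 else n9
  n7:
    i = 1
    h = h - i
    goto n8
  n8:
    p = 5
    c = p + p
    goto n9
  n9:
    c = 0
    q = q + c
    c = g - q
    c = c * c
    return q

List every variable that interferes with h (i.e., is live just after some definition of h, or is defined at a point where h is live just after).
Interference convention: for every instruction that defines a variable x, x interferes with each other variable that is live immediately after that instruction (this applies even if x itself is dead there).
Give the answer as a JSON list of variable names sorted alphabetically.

Answer: ["g", "i", "p", "q"]

Derivation:
def/use:
  n0: def={g,h,p,q} ue=∅
  n1: def={g,i} ue={g}
  n2: def={p} ue={p}
  n3: def={p} ue={p}
  n4: def={i,p} ue={i}
  n5: def={g} ue={g,h}
  n6: def={g} ue={q}
  n7: def={h,i} ue={h}
  n8: def={c,p} ue=∅
  n9: def={c,q} ue={g,q}

Backward fixpoint:
  n0: in=∅ out={g,h,p,q}
  n1: in={g,h,p,q} out={g,h,i,p,q}
  n2: in={g,h,p,q} out={g,h,p,q}
  n3: in={g,h,p,q} out={g,h,q}
  n4: in={g,i,q} out={g,q}
  n5: in={g,h,q} out={g,h,q}
  n6: in={q} out={g,q}
  n7: in={g,h,q} out={g,q}
  n8: in={g,q} out={g,q}
  n9: in={g,q} out=∅

Conflict graph:
  c↔{g,q}
  g↔{c,h,i,p,q}
  h↔{g,i,p,q}
  i↔{g,h,p,q}
  p↔{g,h,i,q}
  q↔{c,g,h,i,p}

N(h) = ["g", "i", "p", "q"]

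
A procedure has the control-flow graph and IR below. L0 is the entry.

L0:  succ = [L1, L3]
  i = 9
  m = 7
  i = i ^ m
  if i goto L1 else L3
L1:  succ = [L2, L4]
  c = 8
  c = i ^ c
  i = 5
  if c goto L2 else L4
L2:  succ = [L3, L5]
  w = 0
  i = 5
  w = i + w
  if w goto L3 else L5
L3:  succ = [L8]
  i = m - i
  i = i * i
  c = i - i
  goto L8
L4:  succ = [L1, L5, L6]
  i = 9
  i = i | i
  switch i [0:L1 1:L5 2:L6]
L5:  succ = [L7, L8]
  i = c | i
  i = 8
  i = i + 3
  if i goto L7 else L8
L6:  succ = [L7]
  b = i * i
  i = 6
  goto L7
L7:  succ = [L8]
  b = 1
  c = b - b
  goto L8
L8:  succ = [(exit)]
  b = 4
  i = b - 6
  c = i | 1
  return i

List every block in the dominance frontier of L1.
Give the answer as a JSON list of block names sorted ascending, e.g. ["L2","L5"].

Answer: ["L1", "L3", "L8"]

Derivation:
idom tree: L1←L0 L2←L1 L3←L0 L4←L1 L5←L1 L6←L4 L7←L1 L8←L0
Join-block Dom:
  L1: preds {L0,L4}: {L0} ∩ {L0,L1,L4} = {L0}; idom=L0
  L3: preds {L0,L2}: {L0} ∩ {L0,L1,L2} = {L0}; idom=L0
  L5: preds {L2,L4}: {L0,L1,L2} ∩ {L0,L1,L4} = {L0,L1}; idom=L1
  L7: preds {L5,L6}: {L0,L1,L5} ∩ {L0,L1,L4,L6} = {L0,L1}; idom=L1
  L8: preds {L3,L5,L7}: {L0,L3} ∩ {L0,L1,L5} ∩ {L0,L1,L7} = {L0}; idom=L0

DF derivation:
  join L1 pred L0: · stop@L0
  join L1 pred L4: L4→L1 stop@L0
  join L3 pred L0: · stop@L0
  join L3 pred L2: L2→L1 stop@L0
  join L5 pred L2: L2 stop@L1
  join L5 pred L4: L4 stop@L1
  join L7 pred L5: L5 stop@L1
  join L7 pred L6: L6→L4 stop@L1
  join L8 pred L3: L3 stop@L0
  join L8 pred L5: L5→L1 stop@L0
  join L8 pred L7: L7→L1 stop@L0
  DF(L0)=∅
  DF(L1)={L1,L3,L8}
  DF(L2)={L3,L5}
  DF(L3)={L8}
  DF(L4)={L1,L5,L7}
  DF(L5)={L7,L8}
  DF(L6)={L7}
  DF(L7)={L8}
  DF(L8)=∅

DF(L1) = ["L1", "L3", "L8"]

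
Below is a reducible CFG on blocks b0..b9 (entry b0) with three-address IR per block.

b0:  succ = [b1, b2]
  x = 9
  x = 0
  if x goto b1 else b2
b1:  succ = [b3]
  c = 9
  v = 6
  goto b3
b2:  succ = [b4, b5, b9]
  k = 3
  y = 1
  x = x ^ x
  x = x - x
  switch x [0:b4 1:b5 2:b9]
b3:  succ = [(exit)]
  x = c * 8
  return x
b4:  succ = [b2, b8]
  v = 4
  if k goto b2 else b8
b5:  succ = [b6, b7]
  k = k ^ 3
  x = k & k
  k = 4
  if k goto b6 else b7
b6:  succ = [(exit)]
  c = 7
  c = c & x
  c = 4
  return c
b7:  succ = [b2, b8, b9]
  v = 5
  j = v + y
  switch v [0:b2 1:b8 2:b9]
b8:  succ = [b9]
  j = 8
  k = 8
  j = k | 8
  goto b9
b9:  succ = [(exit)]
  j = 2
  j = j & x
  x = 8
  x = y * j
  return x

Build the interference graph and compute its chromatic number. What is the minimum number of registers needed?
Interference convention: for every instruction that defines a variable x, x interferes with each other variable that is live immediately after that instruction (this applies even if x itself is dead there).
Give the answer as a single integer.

def/use:
  b0: {x} / ∅
  b1: {c,v} / ∅
  b2: {k,x,y} / {x}
  b3: {x} / {c}
  b4: {v} / {k}
  b5: {k,x} / {k}
  b6: {c} / {x}
  b7: {j,v} / {y}
  b8: {j,k} / ∅
  b9: {j,x} / {x,y}

Backward fixpoint:
  b0: in=∅ out={x}
  b1: in=∅ out={c}
  b2: in={x} out={k,x,y}
  b3: in={c} out=∅
  b4: in={k,x,y} out={x,y}
  b5: in={k,y} out={x,y}
  b6: in={x} out=∅
  b7: in={x,y} out={x,y}
  b8: in={x,y} out={x,y}
  b9: in={x,y} out=∅

Interference:
  c↔{v,x}
  j↔{v,x,y}
  k↔{v,x,y}
  v↔{c,j,k,x,y}
  x↔{c,j,k,v,y}
  y↔{j,k,v,x}

Chromatic number:
  {j,v,x,y} pairwise interfere (4-clique) ⇒ χ ≥ 4
  assign c→r2 j→r3 k→r3 v→r0 x→r1 y→r2 — no edge inside a register ⇒ χ ≤ 4
  χ = 4

Answer: 4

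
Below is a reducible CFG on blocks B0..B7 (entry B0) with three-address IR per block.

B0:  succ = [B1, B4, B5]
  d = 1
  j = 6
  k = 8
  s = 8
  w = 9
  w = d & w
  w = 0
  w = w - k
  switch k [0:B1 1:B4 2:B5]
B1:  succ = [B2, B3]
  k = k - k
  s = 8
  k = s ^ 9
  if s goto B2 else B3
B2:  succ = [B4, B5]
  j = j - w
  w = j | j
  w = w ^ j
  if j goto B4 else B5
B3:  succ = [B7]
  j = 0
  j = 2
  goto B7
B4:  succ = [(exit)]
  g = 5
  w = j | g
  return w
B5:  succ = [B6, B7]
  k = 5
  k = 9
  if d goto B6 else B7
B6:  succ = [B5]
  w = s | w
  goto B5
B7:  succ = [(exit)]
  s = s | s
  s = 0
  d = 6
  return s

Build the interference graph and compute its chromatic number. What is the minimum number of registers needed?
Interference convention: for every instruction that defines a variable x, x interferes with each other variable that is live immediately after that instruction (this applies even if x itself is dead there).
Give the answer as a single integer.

Answer: 5

Analysis:
Per-block:
  B0: {d,j,k,s,w} / ∅
  B1: {k,s} / {k}
  B2: {j,w} / {j,w}
  B3: {j} / ∅
  B4: {g,w} / {j}
  B5: {k} / {d}
  B6: {w} / {s,w}
  B7: {d,s} / {s}

Backward fixpoint:
  live B0: ∅→{d,j,k,s,w}
  live B1: {d,j,k,w}→{d,j,s,w}
  live B2: {d,j,s,w}→{d,j,s,w}
  live B3: {s}→{s}
  live B4: {j}→∅
  live B5: {d,s,w}→{d,s,w}
  live B6: {d,s,w}→{d,s,w}
  live B7: {s}→∅

Conflict graph:
  d — {j,k,s,w}
  g — {j}
  j — {d,g,k,s,w}
  k — {d,j,s,w}
  s — {d,j,k,w}
  w — {d,j,k,s}

Registers:
  lower bound: {d,j,k,s,w} mutually conflict ⇒ χ ≥ 5
  assign d→R1 g→R1 j→R0 k→R2 s→R3 w→R4 — no edge inside a register ⇒ χ ≤ 5
  χ = 5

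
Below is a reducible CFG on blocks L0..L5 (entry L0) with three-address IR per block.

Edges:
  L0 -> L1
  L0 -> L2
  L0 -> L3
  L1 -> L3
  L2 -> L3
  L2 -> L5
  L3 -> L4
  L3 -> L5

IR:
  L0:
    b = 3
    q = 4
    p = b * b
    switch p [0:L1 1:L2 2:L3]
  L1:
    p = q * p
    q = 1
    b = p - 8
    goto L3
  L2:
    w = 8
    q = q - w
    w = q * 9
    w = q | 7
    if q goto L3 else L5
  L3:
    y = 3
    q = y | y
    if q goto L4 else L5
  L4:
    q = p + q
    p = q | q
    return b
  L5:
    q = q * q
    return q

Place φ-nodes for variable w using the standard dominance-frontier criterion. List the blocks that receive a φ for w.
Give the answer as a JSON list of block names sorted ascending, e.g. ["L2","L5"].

Answer: ["L3", "L5"]

Working:
idom tree: L1←L0 L2←L0 L3←L0 L4←L3 L5←L0
Dom at joins:
  L3: preds {L0,L1,L2}: {L0} ∩ {L0,L1} ∩ {L0,L2} = {L0}; idom=L0
  L5: preds {L2,L3}: {L0,L2} ∩ {L0,L3} = {L0}; idom=L0

Frontier:
  join L3 pred L0: · stop@L0
  join L3 pred L1: L1 stop@L0
  join L3 pred L2: L2 stop@L0
  join L5 pred L2: L2 stop@L0
  join L5 pred L3: L3 stop@L0
  DF(L0)=∅
  DF(L1)={L3}
  DF(L2)={L3,L5}
  DF(L3)={L5}
  DF(L4)=∅
  DF(L5)=∅

φ for w: defs {L2}
  DF⁺ = {L3,L5}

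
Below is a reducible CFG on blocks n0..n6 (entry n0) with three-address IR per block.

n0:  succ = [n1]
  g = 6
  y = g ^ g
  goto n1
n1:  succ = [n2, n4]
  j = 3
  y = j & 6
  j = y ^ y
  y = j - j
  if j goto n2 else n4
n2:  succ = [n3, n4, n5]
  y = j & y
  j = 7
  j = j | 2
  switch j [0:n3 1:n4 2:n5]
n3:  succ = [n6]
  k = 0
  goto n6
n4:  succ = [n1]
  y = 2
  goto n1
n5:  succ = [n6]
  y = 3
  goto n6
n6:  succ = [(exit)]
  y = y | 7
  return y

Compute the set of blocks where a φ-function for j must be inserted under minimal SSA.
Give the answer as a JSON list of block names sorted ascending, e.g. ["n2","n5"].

idom tree: n1←n0 n2←n1 n3←n2 n4←n1 n5←n2 n6←n2
Dom at joins:
  n1: preds {n0,n4}: {n0} ∩ {n0,n1,n4} = {n0}; idom=n0
  n4: preds {n1,n2}: {n0,n1} ∩ {n0,n1,n2} = {n0,n1}; idom=n1
  n6: preds {n3,n5}: {n0,n1,n2,n3} ∩ {n0,n1,n2,n5} = {n0,n1,n2}; idom=n2

Frontier:
  n1←n0: walk · to n0
  n1←n4: walk n4→n1 to n0
  n4←n1: walk · to n1
  n4←n2: walk n2 to n1
  n6←n3: walk n3 to n2
  n6←n5: walk n5 to n2
  n0: DF=∅
  n1: DF={n1}
  n2: DF={n4}
  n3: DF={n6}
  n4: DF={n1}
  n5: DF={n6}
  n6: DF=∅

φ for j: defs {n1,n2}
  DF⁺ = {n1,n4}

Answer: ["n1", "n4"]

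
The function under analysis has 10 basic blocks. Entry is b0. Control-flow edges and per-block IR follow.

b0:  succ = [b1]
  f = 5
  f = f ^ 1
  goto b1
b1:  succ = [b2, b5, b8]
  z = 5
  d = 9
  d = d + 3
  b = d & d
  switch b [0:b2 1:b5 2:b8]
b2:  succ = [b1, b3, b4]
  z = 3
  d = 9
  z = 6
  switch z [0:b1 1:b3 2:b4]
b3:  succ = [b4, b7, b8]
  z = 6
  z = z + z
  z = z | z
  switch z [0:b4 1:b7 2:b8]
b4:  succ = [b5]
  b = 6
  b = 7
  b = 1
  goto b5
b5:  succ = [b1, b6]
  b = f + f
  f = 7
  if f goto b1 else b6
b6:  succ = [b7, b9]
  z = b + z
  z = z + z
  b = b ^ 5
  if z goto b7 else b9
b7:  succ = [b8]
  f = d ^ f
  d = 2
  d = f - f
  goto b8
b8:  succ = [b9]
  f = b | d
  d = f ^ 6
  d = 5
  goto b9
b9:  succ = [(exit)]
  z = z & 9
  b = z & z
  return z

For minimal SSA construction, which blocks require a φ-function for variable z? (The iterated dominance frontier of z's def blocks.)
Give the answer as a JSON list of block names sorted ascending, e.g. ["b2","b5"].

Answer: ["b1", "b4", "b5", "b7", "b8", "b9"]

Analysis:
idom tree: b1←b0 b2←b1 b3←b2 b4←b2 b5←b1 b6←b5 b7←b1 b8←b1 b9←b1
Dom∩ at merges:
  b1: preds {b0,b2,b5}: {b0} ∩ {b0,b1,b2} ∩ {b0,b1,b5} = {b0}; idom=b0
  b4: preds {b2,b3}: {b0,b1,b2} ∩ {b0,b1,b2,b3} = {b0,b1,b2}; idom=b2
  b5: preds {b1,b4}: {b0,b1} ∩ {b0,b1,b2,b4} = {b0,b1}; idom=b1
  b7: preds {b3,b6}: {b0,b1,b2,b3} ∩ {b0,b1,b5,b6} = {b0,b1}; idom=b1
  b8: preds {b1,b3,b7}: {b0,b1} ∩ {b0,b1,b2,b3} ∩ {b0,b1,b7} = {b0,b1}; idom=b1
  b9: preds {b6,b8}: {b0,b1,b5,b6} ∩ {b0,b1,b8} = {b0,b1}; idom=b1

DF derivation:
  b1←b0: walk · to b0
  b1←b2: walk b2→b1 to b0
  b1←b5: walk b5→b1 to b0
  b4←b2: walk · to b2
  b4←b3: walk b3 to b2
  b5←b1: walk · to b1
  b5←b4: walk b4→b2 to b1
  b7←b3: walk b3→b2 to b1
  b7←b6: walk b6→b5 to b1
  b8←b1: walk · to b1
  b8←b3: walk b3→b2 to b1
  b8←b7: walk b7 to b1
  b9←b6: walk b6→b5 to b1
  b9←b8: walk b8 to b1
  b0 → ∅
  b1 → {b1}
  b2 → {b1,b5,b7,b8}
  b3 → {b4,b7,b8}
  b4 → {b5}
  b5 → {b1,b7,b9}
  b6 → {b7,b9}
  b7 → {b8}
  b8 → {b9}
  b9 → ∅

φ for z: defs {b1,b2,b3,b6,b9}
  DF⁺ = {b1,b4,b5,b7,b8,b9}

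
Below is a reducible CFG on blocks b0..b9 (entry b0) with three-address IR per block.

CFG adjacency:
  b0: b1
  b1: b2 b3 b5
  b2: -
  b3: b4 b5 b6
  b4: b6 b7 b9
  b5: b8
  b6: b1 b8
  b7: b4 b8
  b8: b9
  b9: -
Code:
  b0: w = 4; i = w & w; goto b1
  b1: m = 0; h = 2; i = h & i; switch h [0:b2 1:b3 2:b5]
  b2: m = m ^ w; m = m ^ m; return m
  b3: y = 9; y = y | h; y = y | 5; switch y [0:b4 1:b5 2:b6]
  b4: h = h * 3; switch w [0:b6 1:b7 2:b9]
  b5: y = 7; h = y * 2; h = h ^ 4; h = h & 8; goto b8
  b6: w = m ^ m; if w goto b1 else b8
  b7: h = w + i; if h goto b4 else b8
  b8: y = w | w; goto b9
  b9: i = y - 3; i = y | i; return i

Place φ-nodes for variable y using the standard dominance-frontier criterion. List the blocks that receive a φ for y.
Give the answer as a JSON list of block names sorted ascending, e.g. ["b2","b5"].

Answer: ["b1", "b5", "b8", "b9"]

Analysis:
idom tree: b1←b0 b2←b1 b3←b1 b4←b3 b5←b1 b6←b3 b7←b4 b8←b1 b9←b1
Dom∩ at merges:
  b1: preds {b0,b6}: {b0} ∩ {b0,b1,b3,b6} = {b0}; idom=b0
  b4: preds {b3,b7}: {b0,b1,b3} ∩ {b0,b1,b3,b4,b7} = {b0,b1,b3}; idom=b3
  b5: preds {b1,b3}: {b0,b1} ∩ {b0,b1,b3} = {b0,b1}; idom=b1
  b6: preds {b3,b4}: {b0,b1,b3} ∩ {b0,b1,b3,b4} = {b0,b1,b3}; idom=b3
  b8: preds {b5,b6,b7}: {b0,b1,b5} ∩ {b0,b1,b3,b6} ∩ {b0,b1,b3,b4,b7} = {b0,b1}; idom=b1
  b9: preds {b4,b8}: {b0,b1,b3,b4} ∩ {b0,b1,b8} = {b0,b1}; idom=b1

DF derivation:
  join b1 pred b0: · stop@b0
  join b1 pred b6: b6→b3→b1 stop@b0
  join b4 pred b3: · stop@b3
  join b4 pred b7: b7→b4 stop@b3
  join b5 pred b1: · stop@b1
  join b5 pred b3: b3 stop@b1
  join b6 pred b3: · stop@b3
  join b6 pred b4: b4 stop@b3
  join b8 pred b5: b5 stop@b1
  join b8 pred b6: b6→b3 stop@b1
  join b8 pred b7: b7→b4→b3 stop@b1
  join b9 pred b4: b4→b3 stop@b1
  join b9 pred b8: b8 stop@b1
  DF(b0)=∅
  DF(b1)={b1}
  DF(b2)=∅
  DF(b3)={b1,b5,b8,b9}
  DF(b4)={b4,b6,b8,b9}
  DF(b5)={b8}
  DF(b6)={b1,b8}
  DF(b7)={b4,b8}
  DF(b8)={b9}
  DF(b9)=∅

φ for y: defs {b3,b5,b8}
  DF⁺ = {b1,b5,b8,b9}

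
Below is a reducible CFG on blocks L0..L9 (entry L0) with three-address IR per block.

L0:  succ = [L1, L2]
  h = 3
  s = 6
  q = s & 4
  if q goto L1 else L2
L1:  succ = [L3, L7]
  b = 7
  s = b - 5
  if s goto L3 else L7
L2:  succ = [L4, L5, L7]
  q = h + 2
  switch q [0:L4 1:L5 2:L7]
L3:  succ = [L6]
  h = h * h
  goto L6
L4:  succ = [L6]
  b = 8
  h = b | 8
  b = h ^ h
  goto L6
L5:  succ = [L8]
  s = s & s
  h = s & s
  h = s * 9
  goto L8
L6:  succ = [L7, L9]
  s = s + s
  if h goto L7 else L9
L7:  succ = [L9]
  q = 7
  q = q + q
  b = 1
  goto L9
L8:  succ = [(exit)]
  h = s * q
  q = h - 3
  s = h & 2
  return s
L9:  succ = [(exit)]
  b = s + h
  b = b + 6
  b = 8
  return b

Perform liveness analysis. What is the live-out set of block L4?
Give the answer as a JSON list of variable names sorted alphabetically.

def/use:
  L0: def={h,q,s} ue=∅
  L1: def={b,s} ue=∅
  L2: def={q} ue={h}
  L3: def={h} ue={h}
  L4: def={b,h} ue=∅
  L5: def={h,s} ue={s}
  L6: def={s} ue={h,s}
  L7: def={b,q} ue=∅
  L8: def={h,q,s} ue={q,s}
  L9: def={b} ue={h,s}

Live sets:
  L0: in=∅ out={h,s}
  L1: in={h} out={h,s}
  L2: in={h,s} out={h,q,s}
  L3: in={h,s} out={h,s}
  L4: in={s} out={h,s}
  L5: in={q,s} out={q,s}
  L6: in={h,s} out={h,s}
  L7: in={h,s} out={h,s}
  L8: in={q,s} out=∅
  L9: in={h,s} out=∅

live-out(L4) = ["h", "s"]

Answer: ["h", "s"]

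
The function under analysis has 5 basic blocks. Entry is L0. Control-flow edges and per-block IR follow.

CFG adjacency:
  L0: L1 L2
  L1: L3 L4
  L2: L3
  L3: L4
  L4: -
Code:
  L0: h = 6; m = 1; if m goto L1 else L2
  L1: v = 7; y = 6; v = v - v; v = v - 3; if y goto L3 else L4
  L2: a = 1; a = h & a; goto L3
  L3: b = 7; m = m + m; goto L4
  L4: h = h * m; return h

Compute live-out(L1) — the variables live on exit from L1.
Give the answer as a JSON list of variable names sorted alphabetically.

Per-block:
  L0 def {h,m} use ∅
  L1 def {v,y} use ∅
  L2 def {a} use {h}
  L3 def {b,m} use {m}
  L4 def {h} use {h,m}

Live sets:
  live L0: ∅→{h,m}
  live L1: {h,m}→{h,m}
  live L2: {h,m}→{h,m}
  live L3: {h,m}→{h,m}
  live L4: {h,m}→∅

live-out(L1) = ["h", "m"]

Answer: ["h", "m"]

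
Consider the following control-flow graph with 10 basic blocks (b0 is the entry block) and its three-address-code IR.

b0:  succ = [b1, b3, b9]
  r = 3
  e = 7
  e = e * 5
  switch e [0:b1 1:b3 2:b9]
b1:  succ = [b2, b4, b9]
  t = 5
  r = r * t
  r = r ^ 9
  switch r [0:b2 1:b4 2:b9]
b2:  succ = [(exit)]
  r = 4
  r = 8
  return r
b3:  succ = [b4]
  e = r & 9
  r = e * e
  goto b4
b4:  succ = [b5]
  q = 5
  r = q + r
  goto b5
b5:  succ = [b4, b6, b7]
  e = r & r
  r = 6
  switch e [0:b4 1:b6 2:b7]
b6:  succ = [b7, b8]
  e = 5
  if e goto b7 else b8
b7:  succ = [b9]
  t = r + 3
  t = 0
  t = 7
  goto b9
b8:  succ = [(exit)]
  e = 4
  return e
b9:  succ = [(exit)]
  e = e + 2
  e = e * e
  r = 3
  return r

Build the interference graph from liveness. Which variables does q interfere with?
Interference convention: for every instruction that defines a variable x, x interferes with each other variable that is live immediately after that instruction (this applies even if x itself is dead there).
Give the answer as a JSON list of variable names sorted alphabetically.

def/use:
  b0: {e,r} / ∅
  b1: {r,t} / {r}
  b2: {r} / ∅
  b3: {e,r} / {r}
  b4: {q,r} / {r}
  b5: {e,r} / {r}
  b6: {e} / ∅
  b7: {t} / {r}
  b8: {e} / ∅
  b9: {e,r} / {e}

Backward fixpoint:
  live b0: ∅→{e,r}
  live b1: {e,r}→{e,r}
  live b2: ∅→∅
  live b3: {r}→{r}
  live b4: {r}→{r}
  live b5: {r}→{e,r}
  live b6: {r}→{e,r}
  live b7: {e,r}→{e}
  live b8: ∅→∅
  live b9: {e}→∅

Interference:
  e: {r,t}
  q: {r}
  r: {e,q,t}
  t: {e,r}

N(q) = ["r"]

Answer: ["r"]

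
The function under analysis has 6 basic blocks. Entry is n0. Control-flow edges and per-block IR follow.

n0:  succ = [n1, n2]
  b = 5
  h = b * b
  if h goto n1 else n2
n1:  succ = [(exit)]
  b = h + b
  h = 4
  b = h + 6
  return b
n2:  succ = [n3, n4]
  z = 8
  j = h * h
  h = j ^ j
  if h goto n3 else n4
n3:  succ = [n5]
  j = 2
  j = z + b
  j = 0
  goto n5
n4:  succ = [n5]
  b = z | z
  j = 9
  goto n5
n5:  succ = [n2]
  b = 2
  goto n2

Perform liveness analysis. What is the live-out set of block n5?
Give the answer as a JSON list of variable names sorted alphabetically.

def/use:
  n0 def {b,h} use ∅
  n1 def {b,h} use {b,h}
  n2 def {h,j,z} use {h}
  n3 def {j} use {b,z}
  n4 def {b,j} use {z}
  n5 def {b} use ∅

Liveness:
  n0 li=∅ lo={b,h}
  n1 li={b,h} lo=∅
  n2 li={b,h} lo={b,h,z}
  n3 li={b,h,z} lo={h}
  n4 li={h,z} lo={h}
  n5 li={h} lo={b,h}

live-out(n5) = ["b", "h"]

Answer: ["b", "h"]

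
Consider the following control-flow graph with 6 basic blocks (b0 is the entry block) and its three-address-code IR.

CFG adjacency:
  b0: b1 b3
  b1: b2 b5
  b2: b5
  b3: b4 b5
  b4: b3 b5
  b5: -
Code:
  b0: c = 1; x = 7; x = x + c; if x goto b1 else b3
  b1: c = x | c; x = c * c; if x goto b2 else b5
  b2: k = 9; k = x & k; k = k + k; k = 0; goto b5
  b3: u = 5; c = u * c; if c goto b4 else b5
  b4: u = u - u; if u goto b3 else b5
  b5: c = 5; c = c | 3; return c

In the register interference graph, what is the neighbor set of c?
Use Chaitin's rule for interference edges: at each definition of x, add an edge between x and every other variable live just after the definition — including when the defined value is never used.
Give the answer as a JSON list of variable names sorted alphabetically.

def/use:
  b0 def {c,x} use ∅
  b1 def {c,x} use {c,x}
  b2 def {k} use {x}
  b3 def {c,u} use {c}
  b4 def {u} use {u}
  b5 def {c} use ∅

Live sets:
  live b0: ∅→{c,x}
  live b1: {c,x}→{x}
  live b2: {x}→∅
  live b3: {c}→{c,u}
  live b4: {c,u}→{c}
  live b5: ∅→∅

Conflict graph:
  c — {u,x}
  k — {x}
  u — {c}
  x — {c,k}

N(c) = ["u", "x"]

Answer: ["u", "x"]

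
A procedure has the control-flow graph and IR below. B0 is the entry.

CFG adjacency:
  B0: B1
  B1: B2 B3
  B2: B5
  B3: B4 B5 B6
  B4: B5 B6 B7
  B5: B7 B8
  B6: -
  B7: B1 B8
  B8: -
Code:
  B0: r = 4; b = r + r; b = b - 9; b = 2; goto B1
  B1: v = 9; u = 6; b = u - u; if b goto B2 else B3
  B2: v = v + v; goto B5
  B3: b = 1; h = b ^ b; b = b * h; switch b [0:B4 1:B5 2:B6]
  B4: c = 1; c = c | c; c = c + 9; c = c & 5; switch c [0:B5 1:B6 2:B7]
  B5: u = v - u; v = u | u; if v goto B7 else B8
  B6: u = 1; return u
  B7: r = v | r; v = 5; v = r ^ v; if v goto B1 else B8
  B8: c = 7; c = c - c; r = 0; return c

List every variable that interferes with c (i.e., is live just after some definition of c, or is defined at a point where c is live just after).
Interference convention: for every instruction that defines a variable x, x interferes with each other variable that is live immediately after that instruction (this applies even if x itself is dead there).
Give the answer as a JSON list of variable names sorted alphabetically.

Block summaries:
  B0: def={b,r} ue=∅
  B1: def={b,u,v} ue=∅
  B2: def={v} ue={v}
  B3: def={b,h} ue=∅
  B4: def={c} ue=∅
  B5: def={u,v} ue={u,v}
  B6: def={u} ue=∅
  B7: def={r,v} ue={r,v}
  B8: def={c,r} ue=∅

Live sets:
  B0: in=∅ out={r}
  B1: in={r} out={r,u,v}
  B2: in={r,u,v} out={r,u,v}
  B3: in={r,u,v} out={r,u,v}
  B4: in={r,u,v} out={r,u,v}
  B5: in={r,u,v} out={r,v}
  B6: in=∅ out=∅
  B7: in={r,v} out={r}
  B8: in=∅ out=∅

Conflict graph:
  b↔{h,r,u,v}
  c↔{r,u,v}
  h↔{b,r,u,v}
  r↔{b,c,h,u,v}
  u↔{b,c,h,r,v}
  v↔{b,c,h,r,u}

N(c) = ["r", "u", "v"]

Answer: ["r", "u", "v"]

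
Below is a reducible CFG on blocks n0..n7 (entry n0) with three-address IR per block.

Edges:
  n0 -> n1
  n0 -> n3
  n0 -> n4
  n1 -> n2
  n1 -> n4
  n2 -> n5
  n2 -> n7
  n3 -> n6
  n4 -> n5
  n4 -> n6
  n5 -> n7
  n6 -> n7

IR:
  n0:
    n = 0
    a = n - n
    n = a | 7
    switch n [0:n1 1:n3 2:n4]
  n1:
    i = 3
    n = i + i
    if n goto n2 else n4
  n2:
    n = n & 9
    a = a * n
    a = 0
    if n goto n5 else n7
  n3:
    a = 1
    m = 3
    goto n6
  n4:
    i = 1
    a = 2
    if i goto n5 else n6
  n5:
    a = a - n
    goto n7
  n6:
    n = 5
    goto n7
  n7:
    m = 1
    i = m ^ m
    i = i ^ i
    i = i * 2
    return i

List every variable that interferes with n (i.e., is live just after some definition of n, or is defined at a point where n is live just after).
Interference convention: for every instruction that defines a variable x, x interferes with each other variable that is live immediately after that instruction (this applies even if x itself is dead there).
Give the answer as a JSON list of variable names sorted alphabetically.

def/use:
  n0: def={a,n} ue=∅
  n1: def={i,n} ue=∅
  n2: def={a,n} ue={a,n}
  n3: def={a,m} ue=∅
  n4: def={a,i} ue=∅
  n5: def={a} ue={a,n}
  n6: def={n} ue=∅
  n7: def={i,m} ue=∅

Liveness:
  n0 li=∅ lo={a,n}
  n1 li={a} lo={a,n}
  n2 li={a,n} lo={a,n}
  n3 li=∅ lo=∅
  n4 li={n} lo={a,n}
  n5 li={a,n} lo=∅
  n6 li=∅ lo=∅
  n7 li=∅ lo=∅

Interfere edges:
  a↔{i,n}
  i↔{a,n}
  m↔∅
  n↔{a,i}

N(n) = ["a", "i"]

Answer: ["a", "i"]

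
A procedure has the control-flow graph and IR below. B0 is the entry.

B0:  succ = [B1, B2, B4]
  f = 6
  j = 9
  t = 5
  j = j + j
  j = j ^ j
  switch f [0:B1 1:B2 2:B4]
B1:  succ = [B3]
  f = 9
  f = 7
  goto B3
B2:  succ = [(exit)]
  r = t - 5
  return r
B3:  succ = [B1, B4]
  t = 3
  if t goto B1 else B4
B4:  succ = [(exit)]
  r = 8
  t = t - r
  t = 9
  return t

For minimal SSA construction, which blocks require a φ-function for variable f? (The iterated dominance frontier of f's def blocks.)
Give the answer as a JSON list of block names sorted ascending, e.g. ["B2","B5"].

Answer: ["B1", "B4"]

Derivation:
idom tree: B1←B0 B2←B0 B3←B1 B4←B0
Dom∩ at merges:
  B1: preds {B0,B3}: {B0} ∩ {B0,B1,B3} = {B0}; idom=B0
  B4: preds {B0,B3}: {B0} ∩ {B0,B1,B3} = {B0}; idom=B0

DF derivation:
  B1←B0: walk · to B0
  B1←B3: walk B3→B1 to B0
  B4←B0: walk · to B0
  B4←B3: walk B3→B1 to B0
  DF(B0)=∅
  DF(B1)={B1,B4}
  DF(B2)=∅
  DF(B3)={B1,B4}
  DF(B4)=∅

φ for f: defs {B0,B1}
  DF⁺ = {B1,B4}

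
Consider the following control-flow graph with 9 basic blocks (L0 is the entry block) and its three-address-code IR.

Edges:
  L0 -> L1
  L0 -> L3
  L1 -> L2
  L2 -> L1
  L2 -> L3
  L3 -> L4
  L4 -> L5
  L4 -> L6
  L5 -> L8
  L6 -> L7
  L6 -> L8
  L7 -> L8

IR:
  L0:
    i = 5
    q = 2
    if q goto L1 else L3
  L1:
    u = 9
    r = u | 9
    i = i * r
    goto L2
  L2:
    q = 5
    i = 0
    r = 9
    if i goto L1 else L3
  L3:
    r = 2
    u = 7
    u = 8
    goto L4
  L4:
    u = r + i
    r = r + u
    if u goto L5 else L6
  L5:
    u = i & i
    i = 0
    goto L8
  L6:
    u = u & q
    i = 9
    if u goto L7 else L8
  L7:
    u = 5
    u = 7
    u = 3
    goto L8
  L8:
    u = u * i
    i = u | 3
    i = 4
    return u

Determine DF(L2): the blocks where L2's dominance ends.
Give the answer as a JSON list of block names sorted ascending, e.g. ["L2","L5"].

Answer: ["L1", "L3"]

Analysis:
idom tree: L1←L0 L2←L1 L3←L0 L4←L3 L5←L4 L6←L4 L7←L6 L8←L4
Dom at joins:
  L1: preds {L0,L2}: {L0} ∩ {L0,L1,L2} = {L0}; idom=L0
  L3: preds {L0,L2}: {L0} ∩ {L0,L1,L2} = {L0}; idom=L0
  L8: preds {L5,L6,L7}: {L0,L3,L4,L5} ∩ {L0,L3,L4,L6} ∩ {L0,L3,L4,L6,L7} = {L0,L3,L4}; idom=L4

DF derivation:
  L1←L0: walk · to L0
  L1←L2: walk L2→L1 to L0
  L3←L0: walk · to L0
  L3←L2: walk L2→L1 to L0
  L8←L5: walk L5 to L4
  L8←L6: walk L6 to L4
  L8←L7: walk L7→L6 to L4
  L0: DF=∅
  L1: DF={L1,L3}
  L2: DF={L1,L3}
  L3: DF=∅
  L4: DF=∅
  L5: DF={L8}
  L6: DF={L8}
  L7: DF={L8}
  L8: DF=∅

DF(L2) = ["L1", "L3"]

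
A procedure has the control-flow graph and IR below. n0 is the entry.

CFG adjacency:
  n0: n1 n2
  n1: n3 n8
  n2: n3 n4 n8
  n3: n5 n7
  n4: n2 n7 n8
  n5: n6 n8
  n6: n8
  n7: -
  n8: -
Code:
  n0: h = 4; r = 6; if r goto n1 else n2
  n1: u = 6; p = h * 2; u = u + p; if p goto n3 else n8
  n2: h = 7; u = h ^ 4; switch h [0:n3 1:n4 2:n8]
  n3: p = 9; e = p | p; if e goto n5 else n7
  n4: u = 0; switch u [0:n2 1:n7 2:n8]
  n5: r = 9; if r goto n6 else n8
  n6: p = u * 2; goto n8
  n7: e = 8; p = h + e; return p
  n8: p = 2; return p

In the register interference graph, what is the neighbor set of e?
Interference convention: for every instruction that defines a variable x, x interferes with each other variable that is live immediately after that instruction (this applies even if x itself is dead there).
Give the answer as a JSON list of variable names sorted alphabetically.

Block summaries:
  n0: {h,r} / ∅
  n1: {p,u} / {h}
  n2: {h,u} / ∅
  n3: {e,p} / ∅
  n4: {u} / ∅
  n5: {r} / ∅
  n6: {p} / {u}
  n7: {e,p} / {h}
  n8: {p} / ∅

Liveness:
  live n0: ∅→{h}
  live n1: {h}→{h,u}
  live n2: ∅→{h,u}
  live n3: {h,u}→{h,u}
  live n4: {h}→{h}
  live n5: {u}→{u}
  live n6: {u}→∅
  live n7: {h}→∅
  live n8: ∅→∅

Interference:
  e: {h,u}
  h: {e,p,r,u}
  p: {h,u}
  r: {h,u}
  u: {e,h,p,r}

N(e) = ["h", "u"]

Answer: ["h", "u"]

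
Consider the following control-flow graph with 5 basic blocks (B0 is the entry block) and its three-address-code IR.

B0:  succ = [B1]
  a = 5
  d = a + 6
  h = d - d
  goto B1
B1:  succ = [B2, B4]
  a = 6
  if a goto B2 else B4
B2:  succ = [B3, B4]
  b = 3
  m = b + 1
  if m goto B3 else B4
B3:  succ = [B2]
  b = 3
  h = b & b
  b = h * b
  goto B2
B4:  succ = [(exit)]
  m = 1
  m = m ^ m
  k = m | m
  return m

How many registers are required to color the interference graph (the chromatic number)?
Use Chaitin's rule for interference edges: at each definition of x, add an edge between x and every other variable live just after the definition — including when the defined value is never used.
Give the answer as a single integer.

Answer: 2

Working:
Block summaries:
  B0: {a,d,h} / ∅
  B1: {a} / ∅
  B2: {b,m} / ∅
  B3: {b,h} / ∅
  B4: {k,m} / ∅

Liveness:
  live B0: ∅→∅
  live B1: ∅→∅
  live B2: ∅→∅
  live B3: ∅→∅
  live B4: ∅→∅

Interference:
  a — ∅
  b — {h}
  d — ∅
  h — {b}
  k — {m}
  m — {k}

Registers:
  {b,h} pairwise interfere (2-clique) ⇒ χ ≥ 2
  2-colouring: R0={a,b,d,k}  R1={h,m}
  χ = 2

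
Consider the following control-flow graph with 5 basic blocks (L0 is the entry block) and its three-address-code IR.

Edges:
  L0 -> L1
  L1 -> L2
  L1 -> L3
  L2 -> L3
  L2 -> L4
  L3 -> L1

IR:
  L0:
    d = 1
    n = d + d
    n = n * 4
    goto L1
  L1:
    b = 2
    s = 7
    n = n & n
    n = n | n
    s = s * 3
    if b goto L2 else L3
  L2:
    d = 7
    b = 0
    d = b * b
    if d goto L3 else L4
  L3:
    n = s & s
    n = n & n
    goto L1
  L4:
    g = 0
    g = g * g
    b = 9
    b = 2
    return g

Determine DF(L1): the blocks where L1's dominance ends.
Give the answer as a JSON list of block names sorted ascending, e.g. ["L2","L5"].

idom tree: L1←L0 L2←L1 L3←L1 L4←L2
Join-block Dom:
  L1: preds {L0,L3}: {L0} ∩ {L0,L1,L3} = {L0}; idom=L0
  L3: preds {L1,L2}: {L0,L1} ∩ {L0,L1,L2} = {L0,L1}; idom=L1

DF walk-up:
  join L1 pred L0: · stop@L0
  join L1 pred L3: L3→L1 stop@L0
  join L3 pred L1: · stop@L1
  join L3 pred L2: L2 stop@L1
  DF(L0)=∅
  DF(L1)={L1}
  DF(L2)={L3}
  DF(L3)={L1}
  DF(L4)=∅

DF(L1) = ["L1"]

Answer: ["L1"]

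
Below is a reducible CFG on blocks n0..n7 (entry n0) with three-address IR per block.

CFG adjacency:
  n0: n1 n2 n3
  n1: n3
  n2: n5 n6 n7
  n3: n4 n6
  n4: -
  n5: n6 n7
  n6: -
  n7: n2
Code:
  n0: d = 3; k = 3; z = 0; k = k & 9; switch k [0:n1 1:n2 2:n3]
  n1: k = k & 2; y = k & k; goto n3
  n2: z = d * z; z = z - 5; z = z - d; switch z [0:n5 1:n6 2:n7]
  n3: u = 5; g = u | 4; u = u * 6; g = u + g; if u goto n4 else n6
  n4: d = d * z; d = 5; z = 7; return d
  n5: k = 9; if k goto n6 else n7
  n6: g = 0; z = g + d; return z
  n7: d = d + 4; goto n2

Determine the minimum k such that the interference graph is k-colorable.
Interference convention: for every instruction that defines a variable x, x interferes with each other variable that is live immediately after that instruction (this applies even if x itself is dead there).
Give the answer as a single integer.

Answer: 4

Analysis:
Block summaries:
  n0 def {d,k,z} use ∅
  n1 def {k,y} use {k}
  n2 def {z} use {d,z}
  n3 def {g,u} use ∅
  n4 def {d,z} use {d,z}
  n5 def {k} use ∅
  n6 def {g,z} use {d}
  n7 def {d} use {d}

Backward fixpoint:
  live n0: ∅→{d,k,z}
  live n1: {d,k,z}→{d,z}
  live n2: {d,z}→{d,z}
  live n3: {d,z}→{d,z}
  live n4: {d,z}→∅
  live n5: {d,z}→{d,z}
  live n6: {d}→∅
  live n7: {d,z}→{d,z}

Interfere edges:
  d — {g,k,u,y,z}
  g — {d,u,z}
  k — {d,z}
  u — {d,g,z}
  y — {d,z}
  z — {d,g,k,u,y}

Chromatic number:
  lower bound: {d,g,u,z} mutually conflict ⇒ χ ≥ 4
  4-colouring: c0={d}  c1={z}  c2={g,k,y}  c3={u}
  χ = 4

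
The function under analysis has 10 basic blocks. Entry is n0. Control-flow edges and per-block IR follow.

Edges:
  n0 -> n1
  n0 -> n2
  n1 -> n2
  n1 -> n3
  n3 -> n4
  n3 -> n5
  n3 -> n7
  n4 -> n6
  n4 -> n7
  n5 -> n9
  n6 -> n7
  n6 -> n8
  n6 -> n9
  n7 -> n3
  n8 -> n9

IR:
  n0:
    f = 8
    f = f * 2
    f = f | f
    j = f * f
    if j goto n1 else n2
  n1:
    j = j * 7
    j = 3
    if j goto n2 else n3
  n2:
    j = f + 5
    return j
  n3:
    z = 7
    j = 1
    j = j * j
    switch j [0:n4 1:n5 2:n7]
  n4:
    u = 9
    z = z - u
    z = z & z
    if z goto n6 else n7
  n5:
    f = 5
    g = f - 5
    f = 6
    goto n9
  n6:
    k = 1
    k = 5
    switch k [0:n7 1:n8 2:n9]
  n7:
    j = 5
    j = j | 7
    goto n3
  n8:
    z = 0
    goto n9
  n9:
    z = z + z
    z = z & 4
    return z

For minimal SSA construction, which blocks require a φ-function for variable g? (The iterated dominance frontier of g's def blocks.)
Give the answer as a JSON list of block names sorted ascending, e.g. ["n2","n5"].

Answer: ["n9"]

Working:
idom tree: n1←n0 n2←n0 n3←n1 n4←n3 n5←n3 n6←n4 n7←n3 n8←n6 n9←n3
Dom∩ at merges:
  n2: preds {n0,n1}: {n0} ∩ {n0,n1} = {n0}; idom=n0
  n3: preds {n1,n7}: {n0,n1} ∩ {n0,n1,n3,n7} = {n0,n1}; idom=n1
  n7: preds {n3,n4,n6}: {n0,n1,n3} ∩ {n0,n1,n3,n4} ∩ {n0,n1,n3,n4,n6} = {n0,n1,n3}; idom=n3
  n9: preds {n5,n6,n8}: {n0,n1,n3,n5} ∩ {n0,n1,n3,n4,n6} ∩ {n0,n1,n3,n4,n6,n8} = {n0,n1,n3}; idom=n3

DF derivation:
  n2←n0: walk · to n0
  n2←n1: walk n1 to n0
  n3←n1: walk · to n1
  n3←n7: walk n7→n3 to n1
  n7←n3: walk · to n3
  n7←n4: walk n4 to n3
  n7←n6: walk n6→n4 to n3
  n9←n5: walk n5 to n3
  n9←n6: walk n6→n4 to n3
  n9←n8: walk n8→n6→n4 to n3
  n0: DF=∅
  n1: DF={n2}
  n2: DF=∅
  n3: DF={n3}
  n4: DF={n7,n9}
  n5: DF={n9}
  n6: DF={n7,n9}
  n7: DF={n3}
  n8: DF={n9}
  n9: DF=∅

φ for g: defs {n5}
  DF⁺ = {n9}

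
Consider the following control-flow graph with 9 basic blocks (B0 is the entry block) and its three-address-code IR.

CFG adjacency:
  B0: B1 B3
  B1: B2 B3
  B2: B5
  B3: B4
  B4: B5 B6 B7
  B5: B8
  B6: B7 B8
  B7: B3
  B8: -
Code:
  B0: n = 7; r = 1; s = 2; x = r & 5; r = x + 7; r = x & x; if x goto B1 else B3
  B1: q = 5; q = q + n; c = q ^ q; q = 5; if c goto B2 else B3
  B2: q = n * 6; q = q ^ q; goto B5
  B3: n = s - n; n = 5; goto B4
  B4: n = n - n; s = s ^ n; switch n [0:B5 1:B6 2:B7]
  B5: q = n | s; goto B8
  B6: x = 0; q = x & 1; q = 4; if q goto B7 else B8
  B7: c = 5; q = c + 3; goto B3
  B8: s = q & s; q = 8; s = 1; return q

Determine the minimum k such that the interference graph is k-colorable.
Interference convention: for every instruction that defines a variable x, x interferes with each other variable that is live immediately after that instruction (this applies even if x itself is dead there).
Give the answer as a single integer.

def/use:
  B0: {n,r,s,x} / ∅
  B1: {c,q} / {n}
  B2: {q} / {n}
  B3: {n} / {n,s}
  B4: {n,s} / {n,s}
  B5: {q} / {n,s}
  B6: {q,x} / ∅
  B7: {c,q} / ∅
  B8: {q,s} / {q,s}

Live sets:
  B0 li=∅ lo={n,s}
  B1 li={n,s} lo={n,s}
  B2 li={n,s} lo={n,s}
  B3 li={n,s} lo={n,s}
  B4 li={n,s} lo={n,s}
  B5 li={n,s} lo={q,s}
  B6 li={n,s} lo={n,q,s}
  B7 li={n,s} lo={n,s}
  B8 li={q,s} lo=∅

Interference:
  c: {n,q,s}
  n: {c,q,r,s,x}
  q: {c,n,s}
  r: {n,s,x}
  s: {c,n,q,r,x}
  x: {n,r,s}

Chromatic number:
  clique {c,n,q,s} ⇒ need ≥ 4
  assign c→R2 n→R0 q→R3 r→R2 s→R1 x→R3 — no edge inside a register ⇒ χ ≤ 4
  χ = 4

Answer: 4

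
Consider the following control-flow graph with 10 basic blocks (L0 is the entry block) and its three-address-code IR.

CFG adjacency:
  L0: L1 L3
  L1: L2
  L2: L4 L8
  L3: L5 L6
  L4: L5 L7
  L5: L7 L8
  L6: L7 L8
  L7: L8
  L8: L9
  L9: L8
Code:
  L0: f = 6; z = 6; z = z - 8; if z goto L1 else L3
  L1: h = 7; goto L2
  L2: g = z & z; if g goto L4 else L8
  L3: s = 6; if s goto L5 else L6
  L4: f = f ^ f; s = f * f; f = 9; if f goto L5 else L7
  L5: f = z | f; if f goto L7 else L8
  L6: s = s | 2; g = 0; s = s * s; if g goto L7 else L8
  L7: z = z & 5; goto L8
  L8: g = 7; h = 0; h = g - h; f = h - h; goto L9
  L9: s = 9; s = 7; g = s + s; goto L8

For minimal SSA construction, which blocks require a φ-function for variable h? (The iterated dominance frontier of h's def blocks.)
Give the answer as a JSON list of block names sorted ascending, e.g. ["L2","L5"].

idom tree: L1←L0 L2←L1 L3←L0 L4←L2 L5←L0 L6←L3 L7←L0 L8←L0 L9←L8
Dom∩ at merges:
  L5: preds {L3,L4}: {L0,L3} ∩ {L0,L1,L2,L4} = {L0}; idom=L0
  L7: preds {L4,L5,L6}: {L0,L1,L2,L4} ∩ {L0,L5} ∩ {L0,L3,L6} = {L0}; idom=L0
  L8: preds {L2,L5,L6,L7,L9}: {L0,L1,L2} ∩ {L0,L5} ∩ {L0,L3,L6} ∩ {L0,L7} ∩ {L0,L8,L9} = {L0}; idom=L0

Frontier:
  join L5 pred L3: L3 stop@L0
  join L5 pred L4: L4→L2→L1 stop@L0
  join L7 pred L4: L4→L2→L1 stop@L0
  join L7 pred L5: L5 stop@L0
  join L7 pred L6: L6→L3 stop@L0
  join L8 pred L2: L2→L1 stop@L0
  join L8 pred L5: L5 stop@L0
  join L8 pred L6: L6→L3 stop@L0
  join L8 pred L7: L7 stop@L0
  join L8 pred L9: L9→L8 stop@L0
  L0 → ∅
  L1 → {L5,L7,L8}
  L2 → {L5,L7,L8}
  L3 → {L5,L7,L8}
  L4 → {L5,L7}
  L5 → {L7,L8}
  L6 → {L7,L8}
  L7 → {L8}
  L8 → {L8}
  L9 → {L8}

φ for h: defs {L1,L8}
  DF⁺ = {L5,L7,L8}

Answer: ["L5", "L7", "L8"]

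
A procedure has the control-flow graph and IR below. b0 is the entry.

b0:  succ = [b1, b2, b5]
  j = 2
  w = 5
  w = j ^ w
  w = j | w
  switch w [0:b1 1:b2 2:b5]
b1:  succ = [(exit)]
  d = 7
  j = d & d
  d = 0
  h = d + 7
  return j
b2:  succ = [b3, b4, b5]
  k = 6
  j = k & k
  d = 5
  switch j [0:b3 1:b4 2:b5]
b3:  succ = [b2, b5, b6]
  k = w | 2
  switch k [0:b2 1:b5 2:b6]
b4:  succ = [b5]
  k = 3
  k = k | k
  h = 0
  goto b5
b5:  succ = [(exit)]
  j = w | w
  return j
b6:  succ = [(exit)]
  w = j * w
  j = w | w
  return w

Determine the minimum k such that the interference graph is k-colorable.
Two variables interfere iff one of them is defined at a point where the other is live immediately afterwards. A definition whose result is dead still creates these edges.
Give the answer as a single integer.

def/use:
  b0: def={j,w} ue=∅
  b1: def={d,h,j} ue=∅
  b2: def={d,j,k} ue=∅
  b3: def={k} ue={w}
  b4: def={h,k} ue=∅
  b5: def={j} ue={w}
  b6: def={j,w} ue={j,w}

Backward fixpoint:
  b0 li=∅ lo={w}
  b1 li=∅ lo=∅
  b2 li={w} lo={j,w}
  b3 li={j,w} lo={j,w}
  b4 li={w} lo={w}
  b5 li={w} lo=∅
  b6 li={j,w} lo=∅

Interference:
  d↔{j,w}
  h↔{j,w}
  j↔{d,h,k,w}
  k↔{j,w}
  w↔{d,h,j,k}

Registers:
  lower bound: {d,j,w} mutually conflict ⇒ χ ≥ 3
  assign d→c2 h→c2 j→c0 k→c2 w→c1 — no edge inside a register ⇒ χ ≤ 3
  χ = 3

Answer: 3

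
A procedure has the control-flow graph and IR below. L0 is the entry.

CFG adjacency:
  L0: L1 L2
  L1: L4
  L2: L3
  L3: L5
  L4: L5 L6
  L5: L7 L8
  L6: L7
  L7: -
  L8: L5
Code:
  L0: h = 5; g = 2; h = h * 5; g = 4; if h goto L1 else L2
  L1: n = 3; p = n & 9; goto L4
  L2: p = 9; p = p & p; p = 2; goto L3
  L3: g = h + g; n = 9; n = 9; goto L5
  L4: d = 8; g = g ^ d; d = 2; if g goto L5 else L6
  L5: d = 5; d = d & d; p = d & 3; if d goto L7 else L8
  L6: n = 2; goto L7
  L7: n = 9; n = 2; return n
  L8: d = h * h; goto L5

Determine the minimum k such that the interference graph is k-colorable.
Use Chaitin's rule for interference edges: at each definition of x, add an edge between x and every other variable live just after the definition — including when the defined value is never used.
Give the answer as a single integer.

Answer: 4

Derivation:
def/use:
  L0: def={g,h} ue=∅
  L1: def={n,p} ue=∅
  L2: def={p} ue=∅
  L3: def={g,n} ue={g,h}
  L4: def={d,g} ue={g}
  L5: def={d,p} ue=∅
  L6: def={n} ue=∅
  L7: def={n} ue=∅
  L8: def={d} ue={h}

Liveness:
  L0 li=∅ lo={g,h}
  L1 li={g,h} lo={g,h}
  L2 li={g,h} lo={g,h}
  L3 li={g,h} lo={h}
  L4 li={g,h} lo={h}
  L5 li={h} lo={h}
  L6 li=∅ lo=∅
  L7 li=∅ lo=∅
  L8 li={h} lo={h}

Interfere edges:
  d↔{g,h,p}
  g↔{d,h,n,p}
  h↔{d,g,n,p}
  n↔{g,h}
  p↔{d,g,h}

Chromatic number:
  lower bound: {d,g,h,p} mutually conflict ⇒ χ ≥ 4
  assign d→c2 g→c0 h→c1 n→c2 p→c3 — no edge inside a register ⇒ χ ≤ 4
  χ = 4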